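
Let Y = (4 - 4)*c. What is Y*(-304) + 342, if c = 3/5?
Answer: 342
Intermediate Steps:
c = ⅗ (c = 3*(⅕) = ⅗ ≈ 0.60000)
Y = 0 (Y = (4 - 4)*(⅗) = 0*(⅗) = 0)
Y*(-304) + 342 = 0*(-304) + 342 = 0 + 342 = 342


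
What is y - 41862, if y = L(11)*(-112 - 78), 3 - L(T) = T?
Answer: -40342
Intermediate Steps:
L(T) = 3 - T
y = 1520 (y = (3 - 1*11)*(-112 - 78) = (3 - 11)*(-190) = -8*(-190) = 1520)
y - 41862 = 1520 - 41862 = -40342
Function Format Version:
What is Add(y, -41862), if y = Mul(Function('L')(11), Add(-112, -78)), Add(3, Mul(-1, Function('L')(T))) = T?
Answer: -40342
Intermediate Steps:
Function('L')(T) = Add(3, Mul(-1, T))
y = 1520 (y = Mul(Add(3, Mul(-1, 11)), Add(-112, -78)) = Mul(Add(3, -11), -190) = Mul(-8, -190) = 1520)
Add(y, -41862) = Add(1520, -41862) = -40342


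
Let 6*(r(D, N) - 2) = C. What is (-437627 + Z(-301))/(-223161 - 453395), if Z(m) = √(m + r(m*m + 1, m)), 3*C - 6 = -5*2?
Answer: 437627/676556 - I*√2693/2029668 ≈ 0.64684 - 2.5568e-5*I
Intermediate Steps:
C = -4/3 (C = 2 + (-5*2)/3 = 2 + (⅓)*(-10) = 2 - 10/3 = -4/3 ≈ -1.3333)
r(D, N) = 16/9 (r(D, N) = 2 + (⅙)*(-4/3) = 2 - 2/9 = 16/9)
Z(m) = √(16/9 + m) (Z(m) = √(m + 16/9) = √(16/9 + m))
(-437627 + Z(-301))/(-223161 - 453395) = (-437627 + √(16 + 9*(-301))/3)/(-223161 - 453395) = (-437627 + √(16 - 2709)/3)/(-676556) = (-437627 + √(-2693)/3)*(-1/676556) = (-437627 + (I*√2693)/3)*(-1/676556) = (-437627 + I*√2693/3)*(-1/676556) = 437627/676556 - I*√2693/2029668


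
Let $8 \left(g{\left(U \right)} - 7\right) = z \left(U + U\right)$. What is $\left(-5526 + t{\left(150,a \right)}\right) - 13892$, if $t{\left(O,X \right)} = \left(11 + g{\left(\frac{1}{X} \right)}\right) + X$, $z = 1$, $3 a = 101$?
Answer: $- \frac{23471987}{1212} \approx -19366.0$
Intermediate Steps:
$a = \frac{101}{3}$ ($a = \frac{1}{3} \cdot 101 = \frac{101}{3} \approx 33.667$)
$g{\left(U \right)} = 7 + \frac{U}{4}$ ($g{\left(U \right)} = 7 + \frac{1 \left(U + U\right)}{8} = 7 + \frac{1 \cdot 2 U}{8} = 7 + \frac{2 U}{8} = 7 + \frac{U}{4}$)
$t{\left(O,X \right)} = 18 + X + \frac{1}{4 X}$ ($t{\left(O,X \right)} = \left(11 + \left(7 + \frac{1}{4 X}\right)\right) + X = \left(18 + \frac{1}{4 X}\right) + X = 18 + X + \frac{1}{4 X}$)
$\left(-5526 + t{\left(150,a \right)}\right) - 13892 = \left(-5526 + \left(18 + \frac{101}{3} + \frac{1}{4 \cdot \frac{101}{3}}\right)\right) - 13892 = \left(-5526 + \left(18 + \frac{101}{3} + \frac{1}{4} \cdot \frac{3}{101}\right)\right) - 13892 = \left(-5526 + \left(18 + \frac{101}{3} + \frac{3}{404}\right)\right) - 13892 = \left(-5526 + \frac{62629}{1212}\right) - 13892 = - \frac{6634883}{1212} - 13892 = - \frac{23471987}{1212}$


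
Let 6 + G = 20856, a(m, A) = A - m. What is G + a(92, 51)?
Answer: 20809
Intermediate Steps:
G = 20850 (G = -6 + 20856 = 20850)
G + a(92, 51) = 20850 + (51 - 1*92) = 20850 + (51 - 92) = 20850 - 41 = 20809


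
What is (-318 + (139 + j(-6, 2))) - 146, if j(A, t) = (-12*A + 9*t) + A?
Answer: -241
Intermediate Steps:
j(A, t) = -11*A + 9*t
(-318 + (139 + j(-6, 2))) - 146 = (-318 + (139 + (-11*(-6) + 9*2))) - 146 = (-318 + (139 + (66 + 18))) - 146 = (-318 + (139 + 84)) - 146 = (-318 + 223) - 146 = -95 - 146 = -241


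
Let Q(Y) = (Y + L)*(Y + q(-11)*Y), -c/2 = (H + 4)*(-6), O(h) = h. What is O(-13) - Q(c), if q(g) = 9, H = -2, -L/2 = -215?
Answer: -108973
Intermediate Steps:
L = 430 (L = -2*(-215) = 430)
c = 24 (c = -2*(-2 + 4)*(-6) = -4*(-6) = -2*(-12) = 24)
Q(Y) = 10*Y*(430 + Y) (Q(Y) = (Y + 430)*(Y + 9*Y) = (430 + Y)*(10*Y) = 10*Y*(430 + Y))
O(-13) - Q(c) = -13 - 10*24*(430 + 24) = -13 - 10*24*454 = -13 - 1*108960 = -13 - 108960 = -108973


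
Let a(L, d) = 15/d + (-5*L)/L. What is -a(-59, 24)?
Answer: 35/8 ≈ 4.3750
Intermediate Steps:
a(L, d) = -5 + 15/d (a(L, d) = 15/d - 5 = -5 + 15/d)
-a(-59, 24) = -(-5 + 15/24) = -(-5 + 15*(1/24)) = -(-5 + 5/8) = -1*(-35/8) = 35/8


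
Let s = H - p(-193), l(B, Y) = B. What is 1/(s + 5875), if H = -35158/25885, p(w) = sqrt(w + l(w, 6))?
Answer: 3935535132045/23116182138797939 + 670033225*I*sqrt(386)/23116182138797939 ≈ 0.00017025 + 5.6947e-7*I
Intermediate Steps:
p(w) = sqrt(2)*sqrt(w) (p(w) = sqrt(w + w) = sqrt(2*w) = sqrt(2)*sqrt(w))
H = -35158/25885 (H = -35158*1/25885 = -35158/25885 ≈ -1.3582)
s = -35158/25885 - I*sqrt(386) (s = -35158/25885 - sqrt(2)*sqrt(-193) = -35158/25885 - sqrt(2)*I*sqrt(193) = -35158/25885 - I*sqrt(386) ≈ -1.3582 - 19.647*I)
1/(s + 5875) = 1/((-35158/25885 - I*sqrt(386)) + 5875) = 1/(152039217/25885 - I*sqrt(386))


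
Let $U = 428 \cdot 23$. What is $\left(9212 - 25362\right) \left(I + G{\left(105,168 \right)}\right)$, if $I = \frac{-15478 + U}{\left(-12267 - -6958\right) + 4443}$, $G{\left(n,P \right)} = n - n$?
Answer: $- \frac{45494550}{433} \approx -1.0507 \cdot 10^{5}$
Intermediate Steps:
$G{\left(n,P \right)} = 0$
$U = 9844$
$I = \frac{2817}{433}$ ($I = \frac{-15478 + 9844}{\left(-12267 - -6958\right) + 4443} = - \frac{5634}{\left(-12267 + 6958\right) + 4443} = - \frac{5634}{-5309 + 4443} = - \frac{5634}{-866} = \left(-5634\right) \left(- \frac{1}{866}\right) = \frac{2817}{433} \approx 6.5058$)
$\left(9212 - 25362\right) \left(I + G{\left(105,168 \right)}\right) = \left(9212 - 25362\right) \left(\frac{2817}{433} + 0\right) = \left(-16150\right) \frac{2817}{433} = - \frac{45494550}{433}$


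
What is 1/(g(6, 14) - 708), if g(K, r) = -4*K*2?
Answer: -1/756 ≈ -0.0013228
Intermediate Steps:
g(K, r) = -8*K
1/(g(6, 14) - 708) = 1/(-8*6 - 708) = 1/(-48 - 708) = 1/(-756) = -1/756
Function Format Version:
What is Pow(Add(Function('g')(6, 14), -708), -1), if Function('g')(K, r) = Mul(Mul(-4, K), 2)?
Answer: Rational(-1, 756) ≈ -0.0013228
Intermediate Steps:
Function('g')(K, r) = Mul(-8, K)
Pow(Add(Function('g')(6, 14), -708), -1) = Pow(Add(Mul(-8, 6), -708), -1) = Pow(Add(-48, -708), -1) = Pow(-756, -1) = Rational(-1, 756)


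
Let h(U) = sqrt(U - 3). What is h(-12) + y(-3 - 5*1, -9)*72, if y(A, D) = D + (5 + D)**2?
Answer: 504 + I*sqrt(15) ≈ 504.0 + 3.873*I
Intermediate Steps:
h(U) = sqrt(-3 + U)
h(-12) + y(-3 - 5*1, -9)*72 = sqrt(-3 - 12) + (-9 + (5 - 9)**2)*72 = sqrt(-15) + (-9 + (-4)**2)*72 = I*sqrt(15) + (-9 + 16)*72 = I*sqrt(15) + 7*72 = I*sqrt(15) + 504 = 504 + I*sqrt(15)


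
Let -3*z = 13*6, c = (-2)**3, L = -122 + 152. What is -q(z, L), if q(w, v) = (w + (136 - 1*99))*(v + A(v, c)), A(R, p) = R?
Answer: -660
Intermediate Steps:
L = 30
c = -8
z = -26 (z = -13*6/3 = -1/3*78 = -26)
q(w, v) = 2*v*(37 + w) (q(w, v) = (w + (136 - 1*99))*(v + v) = (w + (136 - 99))*(2*v) = (w + 37)*(2*v) = (37 + w)*(2*v) = 2*v*(37 + w))
-q(z, L) = -2*30*(37 - 26) = -2*30*11 = -1*660 = -660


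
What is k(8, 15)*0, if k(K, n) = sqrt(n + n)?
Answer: 0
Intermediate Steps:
k(K, n) = sqrt(2)*sqrt(n) (k(K, n) = sqrt(2*n) = sqrt(2)*sqrt(n))
k(8, 15)*0 = (sqrt(2)*sqrt(15))*0 = sqrt(30)*0 = 0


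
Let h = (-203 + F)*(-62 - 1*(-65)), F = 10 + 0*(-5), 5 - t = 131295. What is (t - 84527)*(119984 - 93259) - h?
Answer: -5767708746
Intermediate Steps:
t = -131290 (t = 5 - 1*131295 = 5 - 131295 = -131290)
F = 10 (F = 10 + 0 = 10)
h = -579 (h = (-203 + 10)*(-62 - 1*(-65)) = -193*(-62 + 65) = -193*3 = -579)
(t - 84527)*(119984 - 93259) - h = (-131290 - 84527)*(119984 - 93259) - 1*(-579) = -215817*26725 + 579 = -5767709325 + 579 = -5767708746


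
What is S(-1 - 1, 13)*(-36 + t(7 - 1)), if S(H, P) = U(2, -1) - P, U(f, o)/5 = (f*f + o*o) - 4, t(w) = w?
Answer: 240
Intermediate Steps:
U(f, o) = -20 + 5*f**2 + 5*o**2 (U(f, o) = 5*((f*f + o*o) - 4) = 5*((f**2 + o**2) - 4) = 5*(-4 + f**2 + o**2) = -20 + 5*f**2 + 5*o**2)
S(H, P) = 5 - P (S(H, P) = (-20 + 5*2**2 + 5*(-1)**2) - P = (-20 + 5*4 + 5*1) - P = (-20 + 20 + 5) - P = 5 - P)
S(-1 - 1, 13)*(-36 + t(7 - 1)) = (5 - 1*13)*(-36 + (7 - 1)) = (5 - 13)*(-36 + 6) = -8*(-30) = 240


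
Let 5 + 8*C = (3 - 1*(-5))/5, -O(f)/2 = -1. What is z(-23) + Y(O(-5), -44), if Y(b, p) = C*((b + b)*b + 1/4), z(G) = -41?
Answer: -7121/160 ≈ -44.506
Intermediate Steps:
O(f) = 2 (O(f) = -2*(-1) = 2)
C = -17/40 (C = -5/8 + ((3 - 1*(-5))/5)/8 = -5/8 + ((3 + 5)*(⅕))/8 = -5/8 + (8*(⅕))/8 = -5/8 + (⅛)*(8/5) = -5/8 + ⅕ = -17/40 ≈ -0.42500)
Y(b, p) = -17/160 - 17*b²/20 (Y(b, p) = -17*((b + b)*b + 1/4)/40 = -17*((2*b)*b + ¼)/40 = -17*(2*b² + ¼)/40 = -17*(¼ + 2*b²)/40 = -17/160 - 17*b²/20)
z(-23) + Y(O(-5), -44) = -41 + (-17/160 - 17/20*2²) = -41 + (-17/160 - 17/20*4) = -41 + (-17/160 - 17/5) = -41 - 561/160 = -7121/160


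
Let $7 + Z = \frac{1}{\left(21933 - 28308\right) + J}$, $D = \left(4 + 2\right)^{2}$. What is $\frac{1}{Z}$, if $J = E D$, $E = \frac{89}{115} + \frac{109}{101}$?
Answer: $- \frac{73270761}{512906942} \approx -0.14285$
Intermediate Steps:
$D = 36$ ($D = 6^{2} = 36$)
$E = \frac{21524}{11615}$ ($E = 89 \cdot \frac{1}{115} + 109 \cdot \frac{1}{101} = \frac{89}{115} + \frac{109}{101} = \frac{21524}{11615} \approx 1.8531$)
$J = \frac{774864}{11615}$ ($J = \frac{21524}{11615} \cdot 36 = \frac{774864}{11615} \approx 66.712$)
$Z = - \frac{512906942}{73270761}$ ($Z = -7 + \frac{1}{\left(21933 - 28308\right) + \frac{774864}{11615}} = -7 + \frac{1}{-6375 + \frac{774864}{11615}} = -7 + \frac{1}{- \frac{73270761}{11615}} = -7 - \frac{11615}{73270761} = - \frac{512906942}{73270761} \approx -7.0002$)
$\frac{1}{Z} = \frac{1}{- \frac{512906942}{73270761}} = - \frac{73270761}{512906942}$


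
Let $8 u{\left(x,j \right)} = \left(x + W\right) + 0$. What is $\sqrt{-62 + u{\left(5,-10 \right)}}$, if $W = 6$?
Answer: $\frac{i \sqrt{970}}{4} \approx 7.7862 i$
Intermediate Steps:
$u{\left(x,j \right)} = \frac{3}{4} + \frac{x}{8}$ ($u{\left(x,j \right)} = \frac{\left(x + 6\right) + 0}{8} = \frac{\left(6 + x\right) + 0}{8} = \frac{6 + x}{8} = \frac{3}{4} + \frac{x}{8}$)
$\sqrt{-62 + u{\left(5,-10 \right)}} = \sqrt{-62 + \left(\frac{3}{4} + \frac{1}{8} \cdot 5\right)} = \sqrt{-62 + \left(\frac{3}{4} + \frac{5}{8}\right)} = \sqrt{-62 + \frac{11}{8}} = \sqrt{- \frac{485}{8}} = \frac{i \sqrt{970}}{4}$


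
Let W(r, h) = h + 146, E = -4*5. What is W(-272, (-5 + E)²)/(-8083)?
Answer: -771/8083 ≈ -0.095385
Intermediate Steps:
E = -20
W(r, h) = 146 + h
W(-272, (-5 + E)²)/(-8083) = (146 + (-5 - 20)²)/(-8083) = (146 + (-25)²)*(-1/8083) = (146 + 625)*(-1/8083) = 771*(-1/8083) = -771/8083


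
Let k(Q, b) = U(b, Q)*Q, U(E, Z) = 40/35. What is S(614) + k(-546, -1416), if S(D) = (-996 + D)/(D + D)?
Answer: -383327/614 ≈ -624.31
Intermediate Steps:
U(E, Z) = 8/7 (U(E, Z) = 40*(1/35) = 8/7)
S(D) = (-996 + D)/(2*D) (S(D) = (-996 + D)/((2*D)) = (-996 + D)*(1/(2*D)) = (-996 + D)/(2*D))
k(Q, b) = 8*Q/7
S(614) + k(-546, -1416) = (½)*(-996 + 614)/614 + (8/7)*(-546) = (½)*(1/614)*(-382) - 624 = -191/614 - 624 = -383327/614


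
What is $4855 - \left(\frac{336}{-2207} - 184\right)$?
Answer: $\frac{11121409}{2207} \approx 5039.1$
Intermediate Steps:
$4855 - \left(\frac{336}{-2207} - 184\right) = 4855 - \left(336 \left(- \frac{1}{2207}\right) - 184\right) = 4855 - \left(- \frac{336}{2207} - 184\right) = 4855 - - \frac{406424}{2207} = 4855 + \frac{406424}{2207} = \frac{11121409}{2207}$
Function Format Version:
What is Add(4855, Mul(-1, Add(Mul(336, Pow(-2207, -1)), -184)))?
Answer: Rational(11121409, 2207) ≈ 5039.1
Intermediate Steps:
Add(4855, Mul(-1, Add(Mul(336, Pow(-2207, -1)), -184))) = Add(4855, Mul(-1, Add(Mul(336, Rational(-1, 2207)), -184))) = Add(4855, Mul(-1, Add(Rational(-336, 2207), -184))) = Add(4855, Mul(-1, Rational(-406424, 2207))) = Add(4855, Rational(406424, 2207)) = Rational(11121409, 2207)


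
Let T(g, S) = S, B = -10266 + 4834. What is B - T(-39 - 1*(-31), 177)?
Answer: -5609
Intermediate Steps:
B = -5432
B - T(-39 - 1*(-31), 177) = -5432 - 1*177 = -5432 - 177 = -5609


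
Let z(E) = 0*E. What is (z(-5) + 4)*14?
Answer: 56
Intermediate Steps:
z(E) = 0
(z(-5) + 4)*14 = (0 + 4)*14 = 4*14 = 56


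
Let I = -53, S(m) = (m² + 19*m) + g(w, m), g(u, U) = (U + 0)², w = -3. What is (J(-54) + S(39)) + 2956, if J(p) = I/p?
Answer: 363959/54 ≈ 6740.0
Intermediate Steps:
g(u, U) = U²
S(m) = 2*m² + 19*m (S(m) = (m² + 19*m) + m² = 2*m² + 19*m)
J(p) = -53/p
(J(-54) + S(39)) + 2956 = (-53/(-54) + 39*(19 + 2*39)) + 2956 = (-53*(-1/54) + 39*(19 + 78)) + 2956 = (53/54 + 39*97) + 2956 = (53/54 + 3783) + 2956 = 204335/54 + 2956 = 363959/54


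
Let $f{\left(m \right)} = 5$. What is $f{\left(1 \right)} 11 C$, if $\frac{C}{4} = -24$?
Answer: $-5280$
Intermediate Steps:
$C = -96$ ($C = 4 \left(-24\right) = -96$)
$f{\left(1 \right)} 11 C = 5 \cdot 11 \left(-96\right) = 55 \left(-96\right) = -5280$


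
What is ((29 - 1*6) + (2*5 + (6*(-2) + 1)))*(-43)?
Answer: -946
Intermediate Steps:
((29 - 1*6) + (2*5 + (6*(-2) + 1)))*(-43) = ((29 - 6) + (10 + (-12 + 1)))*(-43) = (23 + (10 - 11))*(-43) = (23 - 1)*(-43) = 22*(-43) = -946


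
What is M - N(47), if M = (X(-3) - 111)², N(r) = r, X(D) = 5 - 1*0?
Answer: 11189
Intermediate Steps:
X(D) = 5 (X(D) = 5 + 0 = 5)
M = 11236 (M = (5 - 111)² = (-106)² = 11236)
M - N(47) = 11236 - 1*47 = 11236 - 47 = 11189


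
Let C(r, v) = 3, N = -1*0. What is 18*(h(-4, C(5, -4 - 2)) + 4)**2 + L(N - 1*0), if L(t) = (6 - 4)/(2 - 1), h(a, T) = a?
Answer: 2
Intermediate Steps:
N = 0
L(t) = 2 (L(t) = 2/1 = 2*1 = 2)
18*(h(-4, C(5, -4 - 2)) + 4)**2 + L(N - 1*0) = 18*(-4 + 4)**2 + 2 = 18*0**2 + 2 = 18*0 + 2 = 0 + 2 = 2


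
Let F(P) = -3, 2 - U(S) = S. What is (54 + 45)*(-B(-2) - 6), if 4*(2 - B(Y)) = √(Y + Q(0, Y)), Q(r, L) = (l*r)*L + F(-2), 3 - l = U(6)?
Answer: -792 + 99*I*√5/4 ≈ -792.0 + 55.343*I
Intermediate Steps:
U(S) = 2 - S
l = 7 (l = 3 - (2 - 1*6) = 3 - (2 - 6) = 3 - 1*(-4) = 3 + 4 = 7)
Q(r, L) = -3 + 7*L*r (Q(r, L) = (7*r)*L - 3 = 7*L*r - 3 = -3 + 7*L*r)
B(Y) = 2 - √(-3 + Y)/4 (B(Y) = 2 - √(Y + (-3 + 7*Y*0))/4 = 2 - √(Y + (-3 + 0))/4 = 2 - √(Y - 3)/4 = 2 - √(-3 + Y)/4)
(54 + 45)*(-B(-2) - 6) = (54 + 45)*(-(2 - √(-3 - 2)/4) - 6) = 99*(-(2 - I*√5/4) - 6) = 99*((-2 + I*√5/4) - 6) = 99*(-8 + I*√5/4) = -792 + 99*I*√5/4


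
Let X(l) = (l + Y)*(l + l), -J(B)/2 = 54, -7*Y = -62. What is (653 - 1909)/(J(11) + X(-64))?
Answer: -2198/12163 ≈ -0.18071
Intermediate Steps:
Y = 62/7 (Y = -⅐*(-62) = 62/7 ≈ 8.8571)
J(B) = -108 (J(B) = -2*54 = -108)
X(l) = 2*l*(62/7 + l) (X(l) = (l + 62/7)*(l + l) = (62/7 + l)*(2*l) = 2*l*(62/7 + l))
(653 - 1909)/(J(11) + X(-64)) = (653 - 1909)/(-108 + (2/7)*(-64)*(62 + 7*(-64))) = -1256/(-108 + (2/7)*(-64)*(62 - 448)) = -1256/(-108 + (2/7)*(-64)*(-386)) = -1256/(-108 + 49408/7) = -1256/48652/7 = -1256*7/48652 = -2198/12163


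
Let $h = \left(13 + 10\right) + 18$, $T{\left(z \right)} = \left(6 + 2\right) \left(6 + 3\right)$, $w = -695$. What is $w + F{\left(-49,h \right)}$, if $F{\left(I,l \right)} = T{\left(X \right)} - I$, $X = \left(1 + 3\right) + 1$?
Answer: $-574$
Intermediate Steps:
$X = 5$ ($X = 4 + 1 = 5$)
$T{\left(z \right)} = 72$ ($T{\left(z \right)} = 8 \cdot 9 = 72$)
$h = 41$ ($h = 23 + 18 = 41$)
$F{\left(I,l \right)} = 72 - I$
$w + F{\left(-49,h \right)} = -695 + \left(72 - -49\right) = -695 + \left(72 + 49\right) = -695 + 121 = -574$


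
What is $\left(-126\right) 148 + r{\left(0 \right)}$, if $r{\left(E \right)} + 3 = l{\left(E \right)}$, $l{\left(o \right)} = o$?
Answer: $-18651$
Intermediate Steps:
$r{\left(E \right)} = -3 + E$
$\left(-126\right) 148 + r{\left(0 \right)} = \left(-126\right) 148 + \left(-3 + 0\right) = -18648 - 3 = -18651$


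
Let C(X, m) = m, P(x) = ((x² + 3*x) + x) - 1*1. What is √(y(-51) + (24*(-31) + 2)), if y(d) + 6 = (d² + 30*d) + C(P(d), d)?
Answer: 4*√17 ≈ 16.492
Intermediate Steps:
P(x) = -1 + x² + 4*x (P(x) = (x² + 4*x) - 1 = -1 + x² + 4*x)
y(d) = -6 + d² + 31*d (y(d) = -6 + ((d² + 30*d) + d) = -6 + (d² + 31*d) = -6 + d² + 31*d)
√(y(-51) + (24*(-31) + 2)) = √((-6 + (-51)² + 31*(-51)) + (24*(-31) + 2)) = √((-6 + 2601 - 1581) + (-744 + 2)) = √(1014 - 742) = √272 = 4*√17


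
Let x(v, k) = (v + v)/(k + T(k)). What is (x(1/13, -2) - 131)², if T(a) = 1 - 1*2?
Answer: 26122321/1521 ≈ 17174.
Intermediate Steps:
T(a) = -1 (T(a) = 1 - 2 = -1)
x(v, k) = 2*v/(-1 + k) (x(v, k) = (v + v)/(k - 1) = (2*v)/(-1 + k) = 2*v/(-1 + k))
(x(1/13, -2) - 131)² = (2/(13*(-1 - 2)) - 131)² = (2*(1/13)/(-3) - 131)² = (2*(1/13)*(-⅓) - 131)² = (-2/39 - 131)² = (-5111/39)² = 26122321/1521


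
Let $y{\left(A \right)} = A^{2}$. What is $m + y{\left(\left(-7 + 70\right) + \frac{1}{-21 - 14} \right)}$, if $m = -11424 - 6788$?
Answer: $- \frac{17452084}{1225} \approx -14247.0$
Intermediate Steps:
$m = -18212$ ($m = -11424 - 6788 = -18212$)
$m + y{\left(\left(-7 + 70\right) + \frac{1}{-21 - 14} \right)} = -18212 + \left(\left(-7 + 70\right) + \frac{1}{-21 - 14}\right)^{2} = -18212 + \left(63 + \frac{1}{-35}\right)^{2} = -18212 + \left(63 - \frac{1}{35}\right)^{2} = -18212 + \left(\frac{2204}{35}\right)^{2} = -18212 + \frac{4857616}{1225} = - \frac{17452084}{1225}$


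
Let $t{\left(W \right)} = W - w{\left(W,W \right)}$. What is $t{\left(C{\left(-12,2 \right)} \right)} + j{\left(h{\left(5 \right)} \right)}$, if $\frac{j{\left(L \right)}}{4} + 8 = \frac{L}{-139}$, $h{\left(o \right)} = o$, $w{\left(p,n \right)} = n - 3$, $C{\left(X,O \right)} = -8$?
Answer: $- \frac{4051}{139} \approx -29.144$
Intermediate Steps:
$w{\left(p,n \right)} = -3 + n$
$t{\left(W \right)} = 3$ ($t{\left(W \right)} = W - \left(-3 + W\right) = 3$)
$j{\left(L \right)} = -32 - \frac{4 L}{139}$ ($j{\left(L \right)} = -32 + 4 \frac{L}{-139} = -32 + 4 L \left(- \frac{1}{139}\right) = -32 + 4 \left(- \frac{L}{139}\right) = -32 - \frac{4 L}{139}$)
$t{\left(C{\left(-12,2 \right)} \right)} + j{\left(h{\left(5 \right)} \right)} = 3 - \frac{4468}{139} = - \frac{4051}{139}$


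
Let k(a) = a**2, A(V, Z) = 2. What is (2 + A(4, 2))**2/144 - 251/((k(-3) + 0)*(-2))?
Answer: 253/18 ≈ 14.056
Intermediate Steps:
(2 + A(4, 2))**2/144 - 251/((k(-3) + 0)*(-2)) = (2 + 2)**2/144 - 251/(((-3)**2 + 0)*(-2)) = 4**2*(1/144) - 251/((9 + 0)*(-2)) = 16*(1/144) - 251/(9*(-2)) = 1/9 - 251/(-18) = 1/9 - 1/18*(-251) = 1/9 + 251/18 = 253/18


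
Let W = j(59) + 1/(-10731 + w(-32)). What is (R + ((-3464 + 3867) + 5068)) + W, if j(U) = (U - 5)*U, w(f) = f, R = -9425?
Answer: -8265985/10763 ≈ -768.00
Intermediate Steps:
j(U) = U*(-5 + U) (j(U) = (-5 + U)*U = U*(-5 + U))
W = 34290917/10763 (W = 59*(-5 + 59) + 1/(-10731 - 32) = 59*54 + 1/(-10763) = 3186 - 1/10763 = 34290917/10763 ≈ 3186.0)
(R + ((-3464 + 3867) + 5068)) + W = (-9425 + ((-3464 + 3867) + 5068)) + 34290917/10763 = (-9425 + (403 + 5068)) + 34290917/10763 = (-9425 + 5471) + 34290917/10763 = -3954 + 34290917/10763 = -8265985/10763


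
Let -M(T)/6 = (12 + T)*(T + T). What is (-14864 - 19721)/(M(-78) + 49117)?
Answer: 34585/12659 ≈ 2.7320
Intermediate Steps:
M(T) = -12*T*(12 + T) (M(T) = -6*(12 + T)*(T + T) = -6*(12 + T)*2*T = -12*T*(12 + T))
(-14864 - 19721)/(M(-78) + 49117) = (-14864 - 19721)/(-12*(-78)*(12 - 78) + 49117) = -34585/(-12*(-78)*(-66) + 49117) = -34585/(-61776 + 49117) = -34585/(-12659) = -34585*(-1/12659) = 34585/12659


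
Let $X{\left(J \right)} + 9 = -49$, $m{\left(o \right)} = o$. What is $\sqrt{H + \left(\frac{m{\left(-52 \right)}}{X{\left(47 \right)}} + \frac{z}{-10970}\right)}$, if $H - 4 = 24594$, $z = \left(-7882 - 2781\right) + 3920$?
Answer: $\frac{\sqrt{2489635276751910}}{318130} \approx 156.84$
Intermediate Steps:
$X{\left(J \right)} = -58$ ($X{\left(J \right)} = -9 - 49 = -58$)
$z = -6743$ ($z = -10663 + 3920 = -6743$)
$H = 24598$ ($H = 4 + 24594 = 24598$)
$\sqrt{H + \left(\frac{m{\left(-52 \right)}}{X{\left(47 \right)}} + \frac{z}{-10970}\right)} = \sqrt{24598 - \left(- \frac{6743}{10970} - \frac{26}{29}\right)} = \sqrt{24598 - - \frac{480767}{318130}} = \sqrt{24598 + \left(\frac{26}{29} + \frac{6743}{10970}\right)} = \sqrt{24598 + \frac{480767}{318130}} = \sqrt{\frac{7825842507}{318130}} = \frac{\sqrt{2489635276751910}}{318130}$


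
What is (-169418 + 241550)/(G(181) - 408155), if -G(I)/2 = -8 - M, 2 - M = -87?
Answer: -24044/135987 ≈ -0.17681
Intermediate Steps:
M = 89 (M = 2 - 1*(-87) = 2 + 87 = 89)
G(I) = 194 (G(I) = -2*(-8 - 1*89) = -2*(-8 - 89) = -2*(-97) = 194)
(-169418 + 241550)/(G(181) - 408155) = (-169418 + 241550)/(194 - 408155) = 72132/(-407961) = 72132*(-1/407961) = -24044/135987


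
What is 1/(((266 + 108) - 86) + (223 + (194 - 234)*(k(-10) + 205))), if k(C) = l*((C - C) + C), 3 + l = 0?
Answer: -1/8889 ≈ -0.00011250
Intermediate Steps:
l = -3 (l = -3 + 0 = -3)
k(C) = -3*C (k(C) = -3*((C - C) + C) = -3*(0 + C) = -3*C)
1/(((266 + 108) - 86) + (223 + (194 - 234)*(k(-10) + 205))) = 1/(((266 + 108) - 86) + (223 + (194 - 234)*(-3*(-10) + 205))) = 1/((374 - 86) + (223 - 40*(30 + 205))) = 1/(288 + (223 - 40*235)) = 1/(288 + (223 - 9400)) = 1/(288 - 9177) = 1/(-8889) = -1/8889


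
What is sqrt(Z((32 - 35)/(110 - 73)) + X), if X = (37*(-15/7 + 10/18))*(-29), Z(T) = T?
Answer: sqrt(1028206949)/777 ≈ 41.269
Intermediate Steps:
X = 107300/63 (X = (37*(-15*1/7 + 10*(1/18)))*(-29) = (37*(-15/7 + 5/9))*(-29) = (37*(-100/63))*(-29) = -3700/63*(-29) = 107300/63 ≈ 1703.2)
sqrt(Z((32 - 35)/(110 - 73)) + X) = sqrt((32 - 35)/(110 - 73) + 107300/63) = sqrt(-3/37 + 107300/63) = sqrt(3969911/2331) = sqrt(1028206949)/777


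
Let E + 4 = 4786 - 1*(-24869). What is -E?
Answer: -29651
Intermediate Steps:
E = 29651 (E = -4 + (4786 - 1*(-24869)) = -4 + (4786 + 24869) = -4 + 29655 = 29651)
-E = -1*29651 = -29651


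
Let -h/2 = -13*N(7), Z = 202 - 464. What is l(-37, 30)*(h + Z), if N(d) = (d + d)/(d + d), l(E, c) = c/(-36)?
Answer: 590/3 ≈ 196.67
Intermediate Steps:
l(E, c) = -c/36 (l(E, c) = c*(-1/36) = -c/36)
N(d) = 1 (N(d) = (2*d)/((2*d)) = (2*d)*(1/(2*d)) = 1)
Z = -262
h = 26 (h = -(-26) = -2*(-13) = 26)
l(-37, 30)*(h + Z) = (-1/36*30)*(26 - 262) = -⅚*(-236) = 590/3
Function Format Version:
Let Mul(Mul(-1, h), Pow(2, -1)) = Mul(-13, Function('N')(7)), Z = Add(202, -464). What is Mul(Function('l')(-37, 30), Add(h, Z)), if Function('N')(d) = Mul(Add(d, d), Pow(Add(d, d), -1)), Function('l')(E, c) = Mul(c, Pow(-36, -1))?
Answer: Rational(590, 3) ≈ 196.67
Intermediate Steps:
Function('l')(E, c) = Mul(Rational(-1, 36), c) (Function('l')(E, c) = Mul(c, Rational(-1, 36)) = Mul(Rational(-1, 36), c))
Function('N')(d) = 1 (Function('N')(d) = Mul(Mul(2, d), Pow(Mul(2, d), -1)) = Mul(Mul(2, d), Mul(Rational(1, 2), Pow(d, -1))) = 1)
Z = -262
h = 26 (h = Mul(-2, Mul(-13, 1)) = Mul(-2, -13) = 26)
Mul(Function('l')(-37, 30), Add(h, Z)) = Mul(Mul(Rational(-1, 36), 30), Add(26, -262)) = Mul(Rational(-5, 6), -236) = Rational(590, 3)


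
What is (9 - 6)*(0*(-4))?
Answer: 0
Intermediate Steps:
(9 - 6)*(0*(-4)) = 3*0 = 0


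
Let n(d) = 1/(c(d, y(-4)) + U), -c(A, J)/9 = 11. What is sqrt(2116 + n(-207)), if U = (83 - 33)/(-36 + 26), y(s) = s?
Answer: sqrt(5721638)/52 ≈ 46.000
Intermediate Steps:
c(A, J) = -99 (c(A, J) = -9*11 = -99)
U = -5 (U = 50/(-10) = 50*(-1/10) = -5)
n(d) = -1/104 (n(d) = 1/(-99 - 5) = 1/(-104) = -1/104)
sqrt(2116 + n(-207)) = sqrt(2116 - 1/104) = sqrt(220063/104) = sqrt(5721638)/52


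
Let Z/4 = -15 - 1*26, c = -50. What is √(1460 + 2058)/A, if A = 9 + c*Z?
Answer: √3518/8209 ≈ 0.0072253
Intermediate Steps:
Z = -164 (Z = 4*(-15 - 1*26) = 4*(-15 - 26) = 4*(-41) = -164)
A = 8209 (A = 9 - 50*(-164) = 9 + 8200 = 8209)
√(1460 + 2058)/A = √(1460 + 2058)/8209 = √3518*(1/8209) = √3518/8209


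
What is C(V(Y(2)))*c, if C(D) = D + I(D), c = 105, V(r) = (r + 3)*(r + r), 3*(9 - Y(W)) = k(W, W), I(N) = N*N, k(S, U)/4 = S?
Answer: 39958520/27 ≈ 1.4799e+6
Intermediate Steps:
k(S, U) = 4*S
I(N) = N²
Y(W) = 9 - 4*W/3
V(r) = 2*r*(3 + r) (V(r) = (3 + r)*(2*r) = 2*r*(3 + r))
C(D) = D + D²
C(V(Y(2)))*c = ((2*(9 - 4/3*2)*(3 + (9 - 4/3*2)))*(1 + 2*(9 - 4/3*2)*(3 + (9 - 4/3*2))))*105 = ((2*(9 - 8/3)*(3 + (9 - 8/3)))*(1 + 2*(9 - 8/3)*(3 + (9 - 8/3))))*105 = ((2*(19/3)*(3 + 19/3))*(1 + 2*(19/3)*(3 + 19/3)))*105 = ((2*(19/3)*(28/3))*(1 + 2*(19/3)*(28/3)))*105 = (1064*(1 + 1064/9)/9)*105 = ((1064/9)*(1073/9))*105 = (1141672/81)*105 = 39958520/27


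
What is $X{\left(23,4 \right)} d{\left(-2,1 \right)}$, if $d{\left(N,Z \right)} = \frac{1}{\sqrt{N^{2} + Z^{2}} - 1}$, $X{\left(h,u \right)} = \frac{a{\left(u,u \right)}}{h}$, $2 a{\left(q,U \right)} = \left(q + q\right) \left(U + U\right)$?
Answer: $\frac{8}{23} + \frac{8 \sqrt{5}}{23} \approx 1.1256$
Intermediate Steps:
$a{\left(q,U \right)} = 2 U q$ ($a{\left(q,U \right)} = \frac{\left(q + q\right) \left(U + U\right)}{2} = \frac{2 q 2 U}{2} = \frac{4 U q}{2} = 2 U q$)
$X{\left(h,u \right)} = \frac{2 u^{2}}{h}$ ($X{\left(h,u \right)} = \frac{2 u u}{h} = \frac{2 u^{2}}{h}$)
$d{\left(N,Z \right)} = \frac{1}{-1 + \sqrt{N^{2} + Z^{2}}}$
$X{\left(23,4 \right)} d{\left(-2,1 \right)} = \frac{2 \cdot \frac{1}{23} \cdot 4^{2}}{-1 + \sqrt{\left(-2\right)^{2} + 1^{2}}} = \frac{2 \cdot \frac{1}{23} \cdot 16}{-1 + \sqrt{4 + 1}} = \frac{32}{23 \left(-1 + \sqrt{5}\right)}$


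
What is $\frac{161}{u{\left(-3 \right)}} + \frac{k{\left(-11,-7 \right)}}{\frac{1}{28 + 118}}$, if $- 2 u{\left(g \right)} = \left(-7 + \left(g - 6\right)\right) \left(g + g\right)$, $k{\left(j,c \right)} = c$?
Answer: $- \frac{49217}{48} \approx -1025.4$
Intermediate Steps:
$u{\left(g \right)} = - g \left(-13 + g\right)$ ($u{\left(g \right)} = - \frac{\left(-7 + \left(g - 6\right)\right) \left(g + g\right)}{2} = - \frac{\left(-7 + \left(-6 + g\right)\right) 2 g}{2} = - \frac{\left(-13 + g\right) 2 g}{2} = - \frac{2 g \left(-13 + g\right)}{2} = - g \left(-13 + g\right)$)
$\frac{161}{u{\left(-3 \right)}} + \frac{k{\left(-11,-7 \right)}}{\frac{1}{28 + 118}} = \frac{161}{\left(-3\right) \left(13 - -3\right)} - \frac{7}{\frac{1}{28 + 118}} = \frac{161}{\left(-3\right) \left(13 + 3\right)} - \frac{7}{\frac{1}{146}} = \frac{161}{\left(-3\right) 16} - 7 \frac{1}{\frac{1}{146}} = \frac{161}{-48} - 1022 = 161 \left(- \frac{1}{48}\right) - 1022 = - \frac{161}{48} - 1022 = - \frac{49217}{48}$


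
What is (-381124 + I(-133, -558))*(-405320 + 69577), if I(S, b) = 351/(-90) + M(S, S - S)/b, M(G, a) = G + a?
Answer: 178505517584384/1395 ≈ 1.2796e+11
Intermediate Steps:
I(S, b) = -39/10 + S/b (I(S, b) = 351/(-90) + (S + (S - S))/b = 351*(-1/90) + (S + 0)/b = -39/10 + S/b)
(-381124 + I(-133, -558))*(-405320 + 69577) = (-381124 + (-39/10 - 133/(-558)))*(-405320 + 69577) = (-381124 + (-39/10 - 133*(-1/558)))*(-335743) = (-381124 + (-39/10 + 133/558))*(-335743) = (-381124 - 5108/1395)*(-335743) = -531673088/1395*(-335743) = 178505517584384/1395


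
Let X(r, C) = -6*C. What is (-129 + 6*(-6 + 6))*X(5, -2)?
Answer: -1548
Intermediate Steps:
(-129 + 6*(-6 + 6))*X(5, -2) = (-129 + 6*(-6 + 6))*(-6*(-2)) = (-129 + 6*0)*12 = (-129 + 0)*12 = -129*12 = -1548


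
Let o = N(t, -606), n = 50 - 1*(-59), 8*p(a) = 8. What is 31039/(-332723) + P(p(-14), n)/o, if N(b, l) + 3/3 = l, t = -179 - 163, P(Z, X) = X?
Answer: -55107480/201962861 ≈ -0.27286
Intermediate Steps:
p(a) = 1 (p(a) = (1/8)*8 = 1)
n = 109 (n = 50 + 59 = 109)
t = -342
N(b, l) = -1 + l
o = -607 (o = -1 - 606 = -607)
31039/(-332723) + P(p(-14), n)/o = 31039/(-332723) + 109/(-607) = 31039*(-1/332723) + 109*(-1/607) = -31039/332723 - 109/607 = -55107480/201962861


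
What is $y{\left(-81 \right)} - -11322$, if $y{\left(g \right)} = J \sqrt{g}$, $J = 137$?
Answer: $11322 + 1233 i \approx 11322.0 + 1233.0 i$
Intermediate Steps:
$y{\left(g \right)} = 137 \sqrt{g}$
$y{\left(-81 \right)} - -11322 = 137 \sqrt{-81} - -11322 = 137 \cdot 9 i + 11322 = 1233 i + 11322 = 11322 + 1233 i$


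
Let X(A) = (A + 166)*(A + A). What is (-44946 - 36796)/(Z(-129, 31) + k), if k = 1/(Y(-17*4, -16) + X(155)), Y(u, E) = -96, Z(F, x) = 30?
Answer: -8126299188/2982421 ≈ -2724.7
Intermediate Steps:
X(A) = 2*A*(166 + A) (X(A) = (166 + A)*(2*A) = 2*A*(166 + A))
k = 1/99414 (k = 1/(-96 + 2*155*(166 + 155)) = 1/(-96 + 2*155*321) = 1/(-96 + 99510) = 1/99414 ≈ 1.0059e-5)
(-44946 - 36796)/(Z(-129, 31) + k) = (-44946 - 36796)/(30 + 1/99414) = -81742/2982421/99414 = -81742*99414/2982421 = -8126299188/2982421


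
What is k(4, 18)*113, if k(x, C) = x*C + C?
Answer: 10170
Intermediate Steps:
k(x, C) = C + C*x (k(x, C) = C*x + C = C + C*x)
k(4, 18)*113 = (18*(1 + 4))*113 = (18*5)*113 = 90*113 = 10170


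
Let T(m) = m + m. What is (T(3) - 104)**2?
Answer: 9604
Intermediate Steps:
T(m) = 2*m
(T(3) - 104)**2 = (2*3 - 104)**2 = (6 - 104)**2 = (-98)**2 = 9604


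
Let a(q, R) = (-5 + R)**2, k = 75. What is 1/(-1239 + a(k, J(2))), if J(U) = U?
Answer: -1/1230 ≈ -0.00081301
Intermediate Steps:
1/(-1239 + a(k, J(2))) = 1/(-1239 + (-5 + 2)**2) = 1/(-1239 + (-3)**2) = 1/(-1239 + 9) = 1/(-1230) = -1/1230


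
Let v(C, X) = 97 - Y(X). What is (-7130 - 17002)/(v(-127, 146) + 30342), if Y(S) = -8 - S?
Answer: -24132/30593 ≈ -0.78881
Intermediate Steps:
v(C, X) = 105 + X (v(C, X) = 97 - (-8 - X) = 97 + (8 + X) = 105 + X)
(-7130 - 17002)/(v(-127, 146) + 30342) = (-7130 - 17002)/((105 + 146) + 30342) = -24132/(251 + 30342) = -24132/30593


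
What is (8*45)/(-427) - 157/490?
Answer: -34777/29890 ≈ -1.1635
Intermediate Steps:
(8*45)/(-427) - 157/490 = 360*(-1/427) - 157*1/490 = -360/427 - 157/490 = -34777/29890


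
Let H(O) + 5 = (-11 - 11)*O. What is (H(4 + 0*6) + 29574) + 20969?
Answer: 50450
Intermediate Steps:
H(O) = -5 - 22*O (H(O) = -5 + (-11 - 11)*O = -5 - 22*O)
(H(4 + 0*6) + 29574) + 20969 = ((-5 - 22*(4 + 0*6)) + 29574) + 20969 = ((-5 - 22*(4 + 0)) + 29574) + 20969 = ((-5 - 22*4) + 29574) + 20969 = ((-5 - 88) + 29574) + 20969 = (-93 + 29574) + 20969 = 29481 + 20969 = 50450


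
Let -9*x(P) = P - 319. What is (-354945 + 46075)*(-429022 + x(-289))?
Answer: 1192420433300/9 ≈ 1.3249e+11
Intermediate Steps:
x(P) = 319/9 - P/9 (x(P) = -(P - 319)/9 = -(-319 + P)/9 = 319/9 - P/9)
(-354945 + 46075)*(-429022 + x(-289)) = (-354945 + 46075)*(-429022 + (319/9 - 1/9*(-289))) = -308870*(-429022 + (319/9 + 289/9)) = -308870*(-429022 + 608/9) = -308870*(-3860590/9) = 1192420433300/9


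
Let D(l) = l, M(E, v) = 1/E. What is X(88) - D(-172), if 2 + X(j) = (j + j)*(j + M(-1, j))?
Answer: 15482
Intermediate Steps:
X(j) = -2 + 2*j*(-1 + j) (X(j) = -2 + (j + j)*(j + 1/(-1)) = -2 + (2*j)*(j - 1) = -2 + (2*j)*(-1 + j) = -2 + 2*j*(-1 + j))
X(88) - D(-172) = (-2 - 2*88 + 2*88²) - 1*(-172) = (-2 - 176 + 2*7744) + 172 = (-2 - 176 + 15488) + 172 = 15310 + 172 = 15482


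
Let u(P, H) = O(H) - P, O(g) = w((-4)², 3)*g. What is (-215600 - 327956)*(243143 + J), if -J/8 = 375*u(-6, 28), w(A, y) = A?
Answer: 608161435492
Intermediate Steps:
O(g) = 16*g (O(g) = (-4)²*g = 16*g)
u(P, H) = -P + 16*H (u(P, H) = 16*H - P = -P + 16*H)
J = -1362000 (J = -3000*(-1*(-6) + 16*28) = -3000*(6 + 448) = -3000*454 = -8*170250 = -1362000)
(-215600 - 327956)*(243143 + J) = (-215600 - 327956)*(243143 - 1362000) = -543556*(-1118857) = 608161435492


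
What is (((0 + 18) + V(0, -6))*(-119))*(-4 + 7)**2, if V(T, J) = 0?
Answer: -19278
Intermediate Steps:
(((0 + 18) + V(0, -6))*(-119))*(-4 + 7)**2 = (((0 + 18) + 0)*(-119))*(-4 + 7)**2 = ((18 + 0)*(-119))*3**2 = (18*(-119))*9 = -2142*9 = -19278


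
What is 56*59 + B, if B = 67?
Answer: 3371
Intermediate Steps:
56*59 + B = 56*59 + 67 = 3304 + 67 = 3371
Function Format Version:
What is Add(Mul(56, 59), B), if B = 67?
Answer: 3371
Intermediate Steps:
Add(Mul(56, 59), B) = Add(Mul(56, 59), 67) = Add(3304, 67) = 3371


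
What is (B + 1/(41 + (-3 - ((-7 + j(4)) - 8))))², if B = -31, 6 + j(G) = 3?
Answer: 3010225/3136 ≈ 959.89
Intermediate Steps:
j(G) = -3 (j(G) = -6 + 3 = -3)
(B + 1/(41 + (-3 - ((-7 + j(4)) - 8))))² = (-31 + 1/(41 + (-3 - ((-7 - 3) - 8))))² = (-31 + 1/(41 + (-3 - (-10 - 8))))² = (-31 + 1/(41 + (-3 - 1*(-18))))² = (-31 + 1/(41 + (-3 + 18)))² = (-31 + 1/(41 + 15))² = (-31 + 1/56)² = (-1735/56)² = 3010225/3136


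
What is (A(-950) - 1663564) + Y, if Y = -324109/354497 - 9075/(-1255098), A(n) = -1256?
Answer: -18992980217855393/11408422454 ≈ -1.6648e+6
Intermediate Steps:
Y = -10347987113/11408422454 (Y = -324109*1/354497 - 9075*(-1/1255098) = -324109/354497 + 3025/418366 = -10347987113/11408422454 ≈ -0.90705)
(A(-950) - 1663564) + Y = (-1256 - 1663564) - 10347987113/11408422454 = -1664820 - 10347987113/11408422454 = -18992980217855393/11408422454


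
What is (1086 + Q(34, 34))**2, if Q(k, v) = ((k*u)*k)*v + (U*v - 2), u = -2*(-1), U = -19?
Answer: 6248270116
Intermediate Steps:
u = 2
Q(k, v) = -2 - 19*v + 2*v*k**2 (Q(k, v) = ((k*2)*k)*v + (-19*v - 2) = ((2*k)*k)*v + (-2 - 19*v) = (2*k**2)*v + (-2 - 19*v) = 2*v*k**2 + (-2 - 19*v) = -2 - 19*v + 2*v*k**2)
(1086 + Q(34, 34))**2 = (1086 + (-2 - 19*34 + 2*34*34**2))**2 = (1086 + (-2 - 646 + 2*34*1156))**2 = (1086 + (-2 - 646 + 78608))**2 = (1086 + 77960)**2 = 79046**2 = 6248270116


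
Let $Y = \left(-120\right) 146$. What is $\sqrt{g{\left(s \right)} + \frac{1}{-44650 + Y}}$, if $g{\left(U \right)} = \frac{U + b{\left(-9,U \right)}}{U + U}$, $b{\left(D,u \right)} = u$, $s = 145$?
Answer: $\frac{\sqrt{3865046730}}{62170} \approx 0.99999$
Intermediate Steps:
$Y = -17520$
$g{\left(U \right)} = 1$ ($g{\left(U \right)} = \frac{U + U}{U + U} = \frac{2 U}{2 U} = 2 U \frac{1}{2 U} = 1$)
$\sqrt{g{\left(s \right)} + \frac{1}{-44650 + Y}} = \sqrt{1 + \frac{1}{-44650 - 17520}} = \sqrt{1 + \frac{1}{-62170}} = \sqrt{1 - \frac{1}{62170}} = \sqrt{\frac{62169}{62170}} = \frac{\sqrt{3865046730}}{62170}$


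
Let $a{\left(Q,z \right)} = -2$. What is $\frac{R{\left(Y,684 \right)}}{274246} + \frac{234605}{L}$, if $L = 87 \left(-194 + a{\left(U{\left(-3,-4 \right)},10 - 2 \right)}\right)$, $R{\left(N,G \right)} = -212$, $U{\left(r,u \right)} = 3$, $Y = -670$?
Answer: $- \frac{656562223}{47718804} \approx -13.759$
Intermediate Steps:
$L = -17052$ ($L = 87 \left(-194 - 2\right) = 87 \left(-196\right) = -17052$)
$\frac{R{\left(Y,684 \right)}}{274246} + \frac{234605}{L} = - \frac{212}{274246} + \frac{234605}{-17052} = \left(-212\right) \frac{1}{274246} + 234605 \left(- \frac{1}{17052}\right) = - \frac{106}{137123} - \frac{33515}{2436} = - \frac{656562223}{47718804}$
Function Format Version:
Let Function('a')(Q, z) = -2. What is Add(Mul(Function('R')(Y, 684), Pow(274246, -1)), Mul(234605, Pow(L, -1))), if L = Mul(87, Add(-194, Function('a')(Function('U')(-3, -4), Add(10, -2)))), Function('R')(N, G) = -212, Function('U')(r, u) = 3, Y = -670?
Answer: Rational(-656562223, 47718804) ≈ -13.759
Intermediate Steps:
L = -17052 (L = Mul(87, Add(-194, -2)) = Mul(87, -196) = -17052)
Add(Mul(Function('R')(Y, 684), Pow(274246, -1)), Mul(234605, Pow(L, -1))) = Add(Mul(-212, Pow(274246, -1)), Mul(234605, Pow(-17052, -1))) = Add(Mul(-212, Rational(1, 274246)), Mul(234605, Rational(-1, 17052))) = Add(Rational(-106, 137123), Rational(-33515, 2436)) = Rational(-656562223, 47718804)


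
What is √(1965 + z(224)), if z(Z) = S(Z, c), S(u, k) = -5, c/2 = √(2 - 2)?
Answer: 14*√10 ≈ 44.272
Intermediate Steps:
c = 0 (c = 2*√(2 - 2) = 2*√0 = 2*0 = 0)
z(Z) = -5
√(1965 + z(224)) = √(1965 - 5) = √1960 = 14*√10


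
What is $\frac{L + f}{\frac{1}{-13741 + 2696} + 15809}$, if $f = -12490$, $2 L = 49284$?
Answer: $\frac{33554710}{43652601} \approx 0.76868$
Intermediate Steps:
$L = 24642$ ($L = \frac{1}{2} \cdot 49284 = 24642$)
$\frac{L + f}{\frac{1}{-13741 + 2696} + 15809} = \frac{24642 - 12490}{\frac{1}{-13741 + 2696} + 15809} = \frac{12152}{\frac{1}{-11045} + 15809} = \frac{12152}{- \frac{1}{11045} + 15809} = \frac{12152}{\frac{174610404}{11045}} = 12152 \cdot \frac{11045}{174610404} = \frac{33554710}{43652601}$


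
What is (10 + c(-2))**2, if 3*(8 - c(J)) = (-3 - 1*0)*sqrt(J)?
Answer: (18 + I*sqrt(2))**2 ≈ 322.0 + 50.912*I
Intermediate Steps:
c(J) = 8 + sqrt(J) (c(J) = 8 - (-3 - 1*0)*sqrt(J)/3 = 8 - (-3 + 0)*sqrt(J)/3 = 8 - (-1)*sqrt(J) = 8 + sqrt(J))
(10 + c(-2))**2 = (10 + (8 + sqrt(-2)))**2 = (10 + (8 + I*sqrt(2)))**2 = (18 + I*sqrt(2))**2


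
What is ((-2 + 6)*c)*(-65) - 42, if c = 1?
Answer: -302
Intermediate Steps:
((-2 + 6)*c)*(-65) - 42 = ((-2 + 6)*1)*(-65) - 42 = (4*1)*(-65) - 42 = 4*(-65) - 42 = -260 - 42 = -302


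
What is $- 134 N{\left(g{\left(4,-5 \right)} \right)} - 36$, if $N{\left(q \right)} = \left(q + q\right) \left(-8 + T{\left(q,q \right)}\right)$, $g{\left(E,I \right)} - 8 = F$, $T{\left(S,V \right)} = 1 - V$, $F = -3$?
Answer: $16044$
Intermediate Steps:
$g{\left(E,I \right)} = 5$ ($g{\left(E,I \right)} = 8 - 3 = 5$)
$N{\left(q \right)} = 2 q \left(-7 - q\right)$ ($N{\left(q \right)} = \left(q + q\right) \left(-8 - \left(-1 + q\right)\right) = 2 q \left(-7 - q\right)$)
$- 134 N{\left(g{\left(4,-5 \right)} \right)} - 36 = - 134 \left(\left(-2\right) 5 \left(7 + 5\right)\right) - 36 = - 134 \left(\left(-2\right) 5 \cdot 12\right) - 36 = \left(-134\right) \left(-120\right) - 36 = 16080 - 36 = 16044$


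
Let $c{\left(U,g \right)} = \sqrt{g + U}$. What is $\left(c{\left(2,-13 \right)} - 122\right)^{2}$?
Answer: $\left(122 - i \sqrt{11}\right)^{2} \approx 14873.0 - 809.26 i$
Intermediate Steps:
$c{\left(U,g \right)} = \sqrt{U + g}$
$\left(c{\left(2,-13 \right)} - 122\right)^{2} = \left(\sqrt{2 - 13} - 122\right)^{2} = \left(\sqrt{-11} - 122\right)^{2} = \left(i \sqrt{11} - 122\right)^{2} = \left(-122 + i \sqrt{11}\right)^{2}$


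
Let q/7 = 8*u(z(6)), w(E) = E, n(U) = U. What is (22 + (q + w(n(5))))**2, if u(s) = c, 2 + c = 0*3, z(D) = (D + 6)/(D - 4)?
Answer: 7225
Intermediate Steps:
z(D) = (6 + D)/(-4 + D)
c = -2 (c = -2 + 0*3 = -2 + 0 = -2)
u(s) = -2
q = -112 (q = 7*(8*(-2)) = 7*(-16) = -112)
(22 + (q + w(n(5))))**2 = (22 + (-112 + 5))**2 = (22 - 107)**2 = (-85)**2 = 7225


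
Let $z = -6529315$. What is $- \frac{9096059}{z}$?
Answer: $\frac{9096059}{6529315} \approx 1.3931$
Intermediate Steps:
$- \frac{9096059}{z} = - \frac{9096059}{-6529315} = \left(-9096059\right) \left(- \frac{1}{6529315}\right) = \frac{9096059}{6529315}$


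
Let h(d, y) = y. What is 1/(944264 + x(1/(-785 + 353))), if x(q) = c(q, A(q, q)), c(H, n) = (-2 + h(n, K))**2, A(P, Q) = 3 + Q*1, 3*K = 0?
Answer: 1/944268 ≈ 1.0590e-6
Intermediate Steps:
K = 0 (K = (1/3)*0 = 0)
A(P, Q) = 3 + Q
c(H, n) = 4 (c(H, n) = (-2 + 0)**2 = (-2)**2 = 4)
x(q) = 4
1/(944264 + x(1/(-785 + 353))) = 1/(944264 + 4) = 1/944268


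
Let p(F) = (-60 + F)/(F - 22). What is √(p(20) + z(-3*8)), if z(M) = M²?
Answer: 2*√149 ≈ 24.413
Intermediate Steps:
p(F) = (-60 + F)/(-22 + F)
√(p(20) + z(-3*8)) = √((-60 + 20)/(-22 + 20) + (-3*8)²) = √(-40/(-2) + (-24)²) = √(-½*(-40) + 576) = √(20 + 576) = √596 = 2*√149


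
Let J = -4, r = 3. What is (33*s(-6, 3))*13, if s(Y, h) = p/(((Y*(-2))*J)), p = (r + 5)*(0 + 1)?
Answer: -143/2 ≈ -71.500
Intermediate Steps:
p = 8 (p = (3 + 5)*(0 + 1) = 8*1 = 8)
s(Y, h) = 1/Y (s(Y, h) = 8/(((Y*(-2))*(-4))) = 8/((-2*Y*(-4))) = 8/((8*Y)) = 8*(1/(8*Y)) = 1/Y)
(33*s(-6, 3))*13 = (33/(-6))*13 = (33*(-⅙))*13 = -11/2*13 = -143/2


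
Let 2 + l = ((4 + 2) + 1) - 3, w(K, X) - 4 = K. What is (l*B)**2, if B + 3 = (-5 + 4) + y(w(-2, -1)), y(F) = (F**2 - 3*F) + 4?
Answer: 16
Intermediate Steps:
w(K, X) = 4 + K
y(F) = 4 + F**2 - 3*F
l = 2 (l = -2 + (((4 + 2) + 1) - 3) = -2 + ((6 + 1) - 3) = -2 + (7 - 3) = -2 + 4 = 2)
B = -2 (B = -3 + ((-5 + 4) + (4 + (4 - 2)**2 - 3*(4 - 2))) = -3 + (-1 + (4 + 2**2 - 3*2)) = -3 + (-1 + (4 + 4 - 6)) = -3 + (-1 + 2) = -3 + 1 = -2)
(l*B)**2 = (2*(-2))**2 = (-4)**2 = 16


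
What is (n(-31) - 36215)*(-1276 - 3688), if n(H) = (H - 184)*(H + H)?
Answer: 113601140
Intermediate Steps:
n(H) = 2*H*(-184 + H) (n(H) = (-184 + H)*(2*H) = 2*H*(-184 + H))
(n(-31) - 36215)*(-1276 - 3688) = (2*(-31)*(-184 - 31) - 36215)*(-1276 - 3688) = (2*(-31)*(-215) - 36215)*(-4964) = (13330 - 36215)*(-4964) = -22885*(-4964) = 113601140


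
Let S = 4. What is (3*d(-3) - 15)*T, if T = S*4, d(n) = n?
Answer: -384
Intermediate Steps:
T = 16 (T = 4*4 = 16)
(3*d(-3) - 15)*T = (3*(-3) - 15)*16 = (-9 - 15)*16 = -24*16 = -384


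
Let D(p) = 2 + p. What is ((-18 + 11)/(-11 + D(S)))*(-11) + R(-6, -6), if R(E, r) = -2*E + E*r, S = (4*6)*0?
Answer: 355/9 ≈ 39.444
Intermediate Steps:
S = 0 (S = 24*0 = 0)
((-18 + 11)/(-11 + D(S)))*(-11) + R(-6, -6) = ((-18 + 11)/(-11 + (2 + 0)))*(-11) - 6*(-2 - 6) = -7/(-11 + 2)*(-11) - 6*(-8) = -7/(-9)*(-11) + 48 = -7*(-⅑)*(-11) + 48 = (7/9)*(-11) + 48 = -77/9 + 48 = 355/9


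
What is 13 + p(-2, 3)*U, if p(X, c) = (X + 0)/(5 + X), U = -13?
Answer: 65/3 ≈ 21.667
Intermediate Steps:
p(X, c) = X/(5 + X)
13 + p(-2, 3)*U = 13 - 2/(5 - 2)*(-13) = 13 - 2/3*(-13) = 13 - 2*⅓*(-13) = 13 - ⅔*(-13) = 13 + 26/3 = 65/3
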